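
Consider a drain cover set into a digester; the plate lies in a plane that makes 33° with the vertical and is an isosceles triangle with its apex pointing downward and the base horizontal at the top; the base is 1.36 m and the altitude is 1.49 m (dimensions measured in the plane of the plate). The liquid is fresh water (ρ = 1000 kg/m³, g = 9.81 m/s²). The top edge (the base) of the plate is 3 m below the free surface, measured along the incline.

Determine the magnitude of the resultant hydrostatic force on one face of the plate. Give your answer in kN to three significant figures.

γ = ρg = 1000 × 9.81 = 9810 N/m³ = 9.81 kN/m³.
The plate makes 33° with the vertical, i.e. θ = 90° − 33° = 57° to the horizontal. Measuring y along the incline from the free-surface line, vertical depth h = y·sinθ with sinθ = 0.838671.
With the apex down, the centroid sits h/3 = 1.49/3 = 0.496667 m below the base (the top edge), so y_c = 3 + 0.496667 = 3.49667 m and h_c = 3.49667 × 0.838671 = 2.93256 m.
A = ½ × 1.36 × 1.49 = 1.0132 m².
Resultant F = γ·h_c·A = 9.81 × 2.93256 × 1.0132 = 29.1482 kN.

F ≈ 29.1 kN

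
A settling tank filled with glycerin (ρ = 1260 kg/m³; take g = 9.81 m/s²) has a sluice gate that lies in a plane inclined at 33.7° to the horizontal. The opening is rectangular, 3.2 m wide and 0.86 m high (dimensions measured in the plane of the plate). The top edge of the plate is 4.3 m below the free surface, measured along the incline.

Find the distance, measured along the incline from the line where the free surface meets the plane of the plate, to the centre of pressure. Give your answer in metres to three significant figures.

y_p = 4.74 m

γ = ρg = 1260 × 9.81 / 1000 = 12.3606 kN/m³.
Let θ = 33.7° be the plate's angle to the horizontal; measure y along the incline from where the plane meets the free surface. Vertical depth h = y·sinθ with sinθ = 0.554844.
The centroid lies 0.86/2 = 0.43 m below the top edge, so y_c = 4.3 + 0.43 = 4.73 m and h_c = 4.73 × 0.554844 = 2.62441 m.
A = 3.2 × 0.86 = 2.752 m².
Resultant F = γ·h_c·A = 12.3606 × 2.62441 × 2.752 = 89.2729 kN.
I_c = b·h³/12 = 3.2 × 0.86³/12 = 0.169615 m⁴.
Centre of pressure: y_p = y_c + I_c/(y_c·A) = 4.73 + 0.169615/(4.73 × 2.752) = 4.73 + 0.0130303 = 4.74303 m along the plane.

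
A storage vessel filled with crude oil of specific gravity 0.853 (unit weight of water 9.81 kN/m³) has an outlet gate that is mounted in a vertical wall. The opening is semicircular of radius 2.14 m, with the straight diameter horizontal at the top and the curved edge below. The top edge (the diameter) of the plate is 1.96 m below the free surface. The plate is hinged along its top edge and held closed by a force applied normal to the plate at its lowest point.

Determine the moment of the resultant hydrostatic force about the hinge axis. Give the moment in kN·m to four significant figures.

γ = 0.853 × 9.81 = 8.36793 kN/m³.
The centroid of a semicircle lies 4r/(3π) = 0.908244 m from the diameter, here below the top edge, so the centroid depth is h_c = 1.96 + 0.908244 = 2.86824 m.
A = πr²/2 = π × 2.14²/2 = 7.19362 m².
Resultant F = γ·h_c·A = 8.36793 × 2.86824 × 7.19362 = 172.656 kN.
I_c = (π/8 − 8/(9π))·r⁴ = 0.109757 × 2.14⁴ = 2.3019 m⁴.
Centre of pressure: y_p = y_c + I_c/(y_c·A) = 2.86824 + 2.3019/(2.86824 × 7.19362) = 2.86824 + 0.111564 = 2.9798 m along the plane.
The resultant acts 0.908244 + 0.111564 = 1.01981 m (along the plate) below the hinge at the top edge, so the moment about the hinge is M = F × 1.01981 = 172.656 × 1.01981 = 176.076 kN·m.

M ≈ 176.1 kN·m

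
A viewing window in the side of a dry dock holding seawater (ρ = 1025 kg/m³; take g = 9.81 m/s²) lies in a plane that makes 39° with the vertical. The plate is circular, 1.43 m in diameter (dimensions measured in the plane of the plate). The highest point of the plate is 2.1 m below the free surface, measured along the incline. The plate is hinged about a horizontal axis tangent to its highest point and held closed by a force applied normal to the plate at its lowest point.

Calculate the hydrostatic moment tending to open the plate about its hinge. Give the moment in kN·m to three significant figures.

γ = ρg = 1025 × 9.81 / 1000 = 10.05525 kN/m³.
The plate makes 39° with the vertical, i.e. θ = 90° − 39° = 51° to the horizontal. Measuring y along the incline from the free-surface line, vertical depth h = y·sinθ with sinθ = 0.777146.
The centroid is at the centre, 0.715 m below the top of the plate, so y_c = 2.1 + 0.715 = 2.815 m and h_c = 2.815 × 0.777146 = 2.18767 m.
A = π(0.715)² = 1.60606 m².
Resultant F = γ·h_c·A = 10.05525 × 2.18767 × 1.60606 = 35.3294 kN.
I_c = πr⁴/4 = π × 0.715⁴/4 = 0.205265 m⁴.
Centre of pressure: y_p = y_c + I_c/(y_c·A) = 2.815 + 0.205265/(2.815 × 1.60606) = 2.815 + 0.045402 = 2.8604 m along the plane.
The resultant acts 0.715 + 0.045402 = 0.760402 m (along the plate) below the hinge at the top edge, so the moment about the hinge is M = F × 0.760402 = 35.3294 × 0.760402 = 26.8645 kN·m.

M ≈ 26.9 kN·m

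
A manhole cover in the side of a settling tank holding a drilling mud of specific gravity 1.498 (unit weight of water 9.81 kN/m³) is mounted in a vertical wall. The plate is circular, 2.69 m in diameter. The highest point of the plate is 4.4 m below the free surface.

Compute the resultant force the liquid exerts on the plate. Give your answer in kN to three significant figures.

γ = 1.498 × 9.81 = 14.69538 kN/m³.
The centroid is at the centre, 1.345 m below the top of the plate, so the centroid depth is h_c = 4.4 + 1.345 = 5.745 m.
A = π(1.345)² = 5.68322 m².
Resultant F = γ·h_c·A = 14.69538 × 5.745 × 5.68322 = 479.806 kN.

F ≈ 480 kN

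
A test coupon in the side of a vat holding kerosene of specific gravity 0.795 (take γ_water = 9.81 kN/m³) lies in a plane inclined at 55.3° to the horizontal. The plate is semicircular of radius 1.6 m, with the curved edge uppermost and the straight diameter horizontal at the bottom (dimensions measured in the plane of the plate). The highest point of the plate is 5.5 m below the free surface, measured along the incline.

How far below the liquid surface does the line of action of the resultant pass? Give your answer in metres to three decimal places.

h_p = 5.302 m

γ = 0.795 × 9.81 = 7.79895 kN/m³.
Let θ = 55.3° be the plate's angle to the horizontal; measure y along the incline from where the plane meets the free surface. Vertical depth h = y·sinθ with sinθ = 0.822144.
The centroid lies 4r/(3π) = 0.679061 m above the diameter, so r − 4r/(3π) = 1.6 − 0.679061 = 0.920939 m below the topmost point, so y_c = 5.5 + 0.920939 = 6.42094 m and h_c = 6.42094 × 0.822144 = 5.27894 m.
A = πr²/2 = π × 1.6²/2 = 4.02124 m².
Resultant F = γ·h_c·A = 7.79895 × 5.27894 × 4.02124 = 165.555 kN.
I_c = (π/8 − 8/(9π))·r⁴ = 0.109757 × 1.6⁴ = 0.719303 m⁴.
Centre of pressure: y_p = y_c + I_c/(y_c·A) = 6.42094 + 0.719303/(6.42094 × 4.02124) = 6.42094 + 0.0278582 = 6.4488 m along the plane.
Vertically, h_p = y_p·sinθ = 6.4488 × 0.822144 = 5.30184 m.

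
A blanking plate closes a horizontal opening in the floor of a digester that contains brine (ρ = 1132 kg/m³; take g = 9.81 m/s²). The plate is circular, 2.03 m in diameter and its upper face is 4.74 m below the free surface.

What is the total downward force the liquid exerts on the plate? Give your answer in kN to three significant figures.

γ = ρg = 1132 × 9.81 / 1000 = 11.10492 kN/m³.
The plate is horizontal, so pressure is uniform at p = γ·h = 11.10492 × 4.74 = 52.6373 kN/m².
A = π(1.015)² = 3.23655 m².
F = p·A = 52.6373 × 3.23655 = 170.363 kN.

F ≈ 170 kN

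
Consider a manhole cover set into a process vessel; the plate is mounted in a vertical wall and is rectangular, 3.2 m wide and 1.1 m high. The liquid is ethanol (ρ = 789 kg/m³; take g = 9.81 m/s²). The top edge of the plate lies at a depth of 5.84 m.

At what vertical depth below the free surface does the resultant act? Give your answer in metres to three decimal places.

γ = ρg = 789 × 9.81 / 1000 = 7.74009 kN/m³.
The centroid lies 1.1/2 = 0.55 m below the top edge, so the centroid depth is h_c = 5.84 + 0.55 = 6.39 m.
A = 3.2 × 1.1 = 3.52 m².
Resultant F = γ·h_c·A = 7.74009 × 6.39 × 3.52 = 174.096 kN.
I_c = b·h³/12 = 3.2 × 1.1³/12 = 0.354933 m⁴.
Centre of pressure: y_p = y_c + I_c/(y_c·A) = 6.39 + 0.354933/(6.39 × 3.52) = 6.39 + 0.0157798 = 6.40578 m along the plane.

h_p = 6.406 m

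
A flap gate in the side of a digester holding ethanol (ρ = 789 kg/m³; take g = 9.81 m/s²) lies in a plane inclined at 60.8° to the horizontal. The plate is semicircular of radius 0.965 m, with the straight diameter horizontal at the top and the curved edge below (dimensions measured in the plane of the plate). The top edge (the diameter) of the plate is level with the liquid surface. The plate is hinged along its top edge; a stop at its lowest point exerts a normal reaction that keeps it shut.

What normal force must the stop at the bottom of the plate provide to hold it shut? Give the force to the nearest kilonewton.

γ = ρg = 789 × 9.81 / 1000 = 7.74009 kN/m³.
Let θ = 60.8° be the plate's angle to the horizontal; measure y along the incline from where the plane meets the free surface. Vertical depth h = y·sinθ with sinθ = 0.872922.
The centroid of a semicircle lies 4r/(3π) = 0.409559 m from the diameter, here below the top edge, so y_c = 0.409559 m and h_c = 0.409559 × 0.872922 = 0.357513 m.
A = πr²/2 = π × 0.965²/2 = 1.46276 m².
Resultant F = γ·h_c·A = 7.74009 × 0.357513 × 1.46276 = 4.04772 kN.
I_c = (π/8 − 8/(9π))·r⁴ = 0.109757 × 0.965⁴ = 0.0951791 m⁴.
Centre of pressure: y_p = y_c + I_c/(y_c·A) = 0.409559 + 0.0951791/(0.409559 × 1.46276) = 0.409559 + 0.158874 = 0.568433 m along the plane.
The resultant acts 0.409559 + 0.158874 = 0.568433 m (along the plate) below the hinge at the top edge, so the moment about the hinge is M = F × 0.568433 = 4.04772 × 0.568433 = 2.30086 kN·m.
A normal force at the bottom, 0.965 m from the hinge, must supply this moment: P = 2.30086/0.965 = 2.38431 kN.

P ≈ 2 kN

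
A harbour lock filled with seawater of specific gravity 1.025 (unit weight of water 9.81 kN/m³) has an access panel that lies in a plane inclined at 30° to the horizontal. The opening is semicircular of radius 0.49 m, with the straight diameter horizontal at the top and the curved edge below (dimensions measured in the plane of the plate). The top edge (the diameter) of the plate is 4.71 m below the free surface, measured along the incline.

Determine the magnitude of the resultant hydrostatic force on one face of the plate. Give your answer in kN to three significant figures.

γ = 1.025 × 9.81 = 10.05525 kN/m³.
Let θ = 30° be the plate's angle to the horizontal; measure y along the incline from where the plane meets the free surface. Vertical depth h = y·sinθ with sinθ = 0.500000.
The centroid of a semicircle lies 4r/(3π) = 0.207962 m from the diameter, here below the top edge, so y_c = 4.71 + 0.207962 = 4.91796 m and h_c = 4.91796 × 0.500000 = 2.45898 m.
A = πr²/2 = π × 0.49²/2 = 0.377148 m².
Resultant F = γ·h_c·A = 10.05525 × 2.45898 × 0.377148 = 9.32523 kN.

F ≈ 9.33 kN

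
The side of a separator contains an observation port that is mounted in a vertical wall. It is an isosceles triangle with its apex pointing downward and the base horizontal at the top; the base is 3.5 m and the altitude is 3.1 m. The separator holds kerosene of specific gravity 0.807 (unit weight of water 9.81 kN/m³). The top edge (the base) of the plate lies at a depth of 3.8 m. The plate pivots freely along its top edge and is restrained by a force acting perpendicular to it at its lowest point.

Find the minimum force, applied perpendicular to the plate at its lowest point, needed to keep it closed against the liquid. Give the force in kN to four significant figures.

P ≈ 76.59 kN

γ = 0.807 × 9.81 = 7.91667 kN/m³.
With the apex down, the centroid sits h/3 = 3.1/3 = 1.03333 m below the base (the top edge), so the centroid depth is h_c = 3.8 + 1.03333 = 4.83333 m.
A = ½ × 3.5 × 3.1 = 5.425 m².
Resultant F = γ·h_c·A = 7.91667 × 4.83333 × 5.425 = 207.582 kN.
I_c = b·h³/36 = 3.5 × 3.1³/36 = 2.89635 m⁴.
Centre of pressure: y_p = y_c + I_c/(y_c·A) = 4.83333 + 2.89635/(4.83333 × 5.425) = 4.83333 + 0.11046 = 4.94379 m along the plane.
The resultant acts 1.03333 + 0.11046 = 1.14379 m (along the plate) below the hinge at the top edge, so the moment about the hinge is M = F × 1.14379 = 207.582 × 1.14379 = 237.43 kN·m.
A normal force at the bottom, 3.1 m from the hinge, must supply this moment: P = 237.43/3.1 = 76.5903 kN.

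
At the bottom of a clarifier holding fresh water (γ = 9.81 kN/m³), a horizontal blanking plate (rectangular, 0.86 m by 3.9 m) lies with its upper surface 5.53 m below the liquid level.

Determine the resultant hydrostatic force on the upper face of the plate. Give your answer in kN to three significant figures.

γ = 9.81 kN/m³.
The plate is horizontal, so pressure is uniform at p = γ·h = 9.81 × 5.53 = 54.2493 kN/m².
A = 0.86 × 3.9 = 3.354 m².
F = p·A = 54.2493 × 3.354 = 181.952 kN.

F ≈ 182 kN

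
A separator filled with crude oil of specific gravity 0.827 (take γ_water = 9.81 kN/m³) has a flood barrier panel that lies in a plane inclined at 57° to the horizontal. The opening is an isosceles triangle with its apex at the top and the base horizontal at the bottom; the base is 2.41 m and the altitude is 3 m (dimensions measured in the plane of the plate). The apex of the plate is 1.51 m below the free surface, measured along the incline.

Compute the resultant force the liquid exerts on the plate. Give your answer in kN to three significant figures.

F ≈ 86.3 kN

γ = 0.827 × 9.81 = 8.11287 kN/m³.
Let θ = 57° be the plate's angle to the horizontal; measure y along the incline from where the plane meets the free surface. Vertical depth h = y·sinθ with sinθ = 0.838671.
With the apex up, the centroid sits 2h/3 = 2 × 3/3 = 2 m below the apex, so y_c = 1.51 + 2 = 3.51 m and h_c = 3.51 × 0.838671 = 2.94374 m.
A = ½ × 2.41 × 3 = 3.615 m².
Resultant F = γ·h_c·A = 8.11287 × 2.94374 × 3.615 = 86.3341 kN.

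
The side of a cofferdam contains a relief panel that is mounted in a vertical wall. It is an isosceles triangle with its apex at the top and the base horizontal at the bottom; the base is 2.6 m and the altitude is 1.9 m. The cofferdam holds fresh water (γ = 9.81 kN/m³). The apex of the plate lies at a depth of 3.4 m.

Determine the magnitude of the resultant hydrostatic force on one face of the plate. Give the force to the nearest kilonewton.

γ = 9.81 kN/m³.
With the apex up, the centroid sits 2h/3 = 2 × 1.9/3 = 1.26667 m below the apex, so the centroid depth is h_c = 3.4 + 1.26667 = 4.66667 m.
A = ½ × 2.6 × 1.9 = 2.47 m².
Resultant F = γ·h_c·A = 9.81 × 4.66667 × 2.47 = 113.077 kN.

F ≈ 113 kN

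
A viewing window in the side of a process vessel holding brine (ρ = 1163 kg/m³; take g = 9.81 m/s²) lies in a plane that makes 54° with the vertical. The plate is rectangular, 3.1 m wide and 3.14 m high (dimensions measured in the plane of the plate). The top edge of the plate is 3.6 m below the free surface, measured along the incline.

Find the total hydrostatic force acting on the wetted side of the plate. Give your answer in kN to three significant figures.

F ≈ 337 kN

γ = ρg = 1163 × 9.81 / 1000 = 11.40903 kN/m³.
The plate makes 54° with the vertical, i.e. θ = 90° − 54° = 36° to the horizontal. Measuring y along the incline from the free-surface line, vertical depth h = y·sinθ with sinθ = 0.587785.
The centroid lies 3.14/2 = 1.57 m below the top edge, so y_c = 3.6 + 1.57 = 5.17 m and h_c = 5.17 × 0.587785 = 3.03885 m.
A = 3.1 × 3.14 = 9.734 m².
Resultant F = γ·h_c·A = 11.40903 × 3.03885 × 9.734 = 337.481 kN.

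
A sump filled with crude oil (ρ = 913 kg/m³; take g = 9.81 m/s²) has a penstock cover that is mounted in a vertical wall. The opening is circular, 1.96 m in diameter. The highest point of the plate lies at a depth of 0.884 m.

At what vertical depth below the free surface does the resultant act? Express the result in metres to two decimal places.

γ = ρg = 913 × 9.81 / 1000 = 8.95653 kN/m³.
The centroid is at the centre, 0.98 m below the top of the plate, so the centroid depth is h_c = 0.884 + 0.98 = 1.864 m.
A = π(0.98)² = 3.01719 m².
Resultant F = γ·h_c·A = 8.95653 × 1.864 × 3.01719 = 50.3719 kN.
I_c = πr⁴/4 = π × 0.98⁴/4 = 0.724426 m⁴.
Centre of pressure: y_p = y_c + I_c/(y_c·A) = 1.864 + 0.724426/(1.864 × 3.01719) = 1.864 + 0.128809 = 1.99281 m along the plane.

h_p = 1.99 m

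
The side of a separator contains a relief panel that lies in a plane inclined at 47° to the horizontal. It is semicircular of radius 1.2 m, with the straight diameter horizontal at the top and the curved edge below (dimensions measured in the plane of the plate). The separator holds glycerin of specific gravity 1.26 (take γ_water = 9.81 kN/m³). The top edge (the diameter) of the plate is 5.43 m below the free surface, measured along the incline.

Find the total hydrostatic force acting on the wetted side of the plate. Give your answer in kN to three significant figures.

γ = 1.26 × 9.81 = 12.3606 kN/m³.
Let θ = 47° be the plate's angle to the horizontal; measure y along the incline from where the plane meets the free surface. Vertical depth h = y·sinθ with sinθ = 0.731354.
The centroid of a semicircle lies 4r/(3π) = 0.509296 m from the diameter, here below the top edge, so y_c = 5.43 + 0.509296 = 5.9393 m and h_c = 5.9393 × 0.731354 = 4.34373 m.
A = πr²/2 = π × 1.2²/2 = 2.26195 m².
Resultant F = γ·h_c·A = 12.3606 × 4.34373 × 2.26195 = 121.447 kN.

F ≈ 121 kN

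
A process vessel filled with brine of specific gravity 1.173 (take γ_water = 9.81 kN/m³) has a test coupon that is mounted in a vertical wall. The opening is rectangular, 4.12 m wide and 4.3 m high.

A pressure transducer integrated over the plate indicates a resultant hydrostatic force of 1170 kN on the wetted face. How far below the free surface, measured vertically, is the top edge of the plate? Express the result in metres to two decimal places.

d_top ≈ 3.59 m

γ = 1.173 × 9.81 = 11.50713 kN/m³.
A = 4.12 × 4.3 = 17.716 m².
From F = γ·h_c·A, the centroid depth is h_c = 1170/(11.50713 × 17.716) = 5.73922 m.
The centroid lies 4.3/2 = 2.15 m below the top edge, so the top edge sits at h_top = 5.73922 − 2.15 = 3.58922 m below the surface.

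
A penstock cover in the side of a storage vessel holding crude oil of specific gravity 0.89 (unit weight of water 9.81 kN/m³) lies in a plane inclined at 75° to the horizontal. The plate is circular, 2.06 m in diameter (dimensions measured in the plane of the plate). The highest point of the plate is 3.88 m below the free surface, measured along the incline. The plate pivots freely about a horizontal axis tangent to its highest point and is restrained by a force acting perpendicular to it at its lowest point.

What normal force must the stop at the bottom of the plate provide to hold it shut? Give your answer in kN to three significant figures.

P ≈ 72.6 kN

γ = 0.89 × 9.81 = 8.7309 kN/m³.
Let θ = 75° be the plate's angle to the horizontal; measure y along the incline from where the plane meets the free surface. Vertical depth h = y·sinθ with sinθ = 0.965926.
The centroid is at the centre, 1.03 m below the top of the plate, so y_c = 3.88 + 1.03 = 4.91 m and h_c = 4.91 × 0.965926 = 4.7427 m.
A = π(1.03)² = 3.33292 m².
Resultant F = γ·h_c·A = 8.7309 × 4.7427 × 3.33292 = 138.01 kN.
I_c = πr⁴/4 = π × 1.03⁴/4 = 0.883973 m⁴.
Centre of pressure: y_p = y_c + I_c/(y_c·A) = 4.91 + 0.883973/(4.91 × 3.33292) = 4.91 + 0.0540173 = 4.96402 m along the plane.
The resultant acts 1.03 + 0.0540173 = 1.08402 m (along the plate) below the hinge at the top edge, so the moment about the hinge is M = F × 1.08402 = 138.01 × 1.08402 = 149.606 kN·m.
A normal force at the bottom, 2.06 m from the hinge, must supply this moment: P = 149.606/2.06 = 72.6243 kN.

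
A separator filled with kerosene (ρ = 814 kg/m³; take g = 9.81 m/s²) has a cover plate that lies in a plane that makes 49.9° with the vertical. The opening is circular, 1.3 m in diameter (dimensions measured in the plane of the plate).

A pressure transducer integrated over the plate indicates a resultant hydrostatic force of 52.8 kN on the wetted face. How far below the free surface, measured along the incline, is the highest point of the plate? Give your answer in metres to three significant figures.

y_top ≈ 7.08 m

γ = ρg = 814 × 9.81 / 1000 = 7.98534 kN/m³.
A = π(0.65)² = 1.32732 m².
From F = γ·h_c·A, the centroid depth is h_c = 52.8/(7.98534 × 1.32732) = 4.98155 m.
The plate makes 49.9° with the vertical, i.e. θ = 90° − 49.9° = 40.1° to the horizontal. Measuring y along the incline from the free-surface line, vertical depth h = y·sinθ with sinθ = 0.644124.
Along the incline, y_c = h_c/sinθ = 4.98155/0.644124 = 7.73384 m.
The centroid is at the centre, 0.65 m below the top of the plate, so the highest point sits at y_top = 7.73384 − 0.65 = 7.08384 m along the incline.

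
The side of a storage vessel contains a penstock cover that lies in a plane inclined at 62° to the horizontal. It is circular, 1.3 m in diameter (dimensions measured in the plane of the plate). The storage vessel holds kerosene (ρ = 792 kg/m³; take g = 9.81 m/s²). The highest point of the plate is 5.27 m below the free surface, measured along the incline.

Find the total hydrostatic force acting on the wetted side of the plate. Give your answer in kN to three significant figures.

γ = ρg = 792 × 9.81 / 1000 = 7.76952 kN/m³.
Let θ = 62° be the plate's angle to the horizontal; measure y along the incline from where the plane meets the free surface. Vertical depth h = y·sinθ with sinθ = 0.882948.
The centroid is at the centre, 0.65 m below the top of the plate, so y_c = 5.27 + 0.65 = 5.92 m and h_c = 5.92 × 0.882948 = 5.22705 m.
A = π(0.65)² = 1.32732 m².
Resultant F = γ·h_c·A = 7.76952 × 5.22705 × 1.32732 = 53.9047 kN.

F ≈ 53.9 kN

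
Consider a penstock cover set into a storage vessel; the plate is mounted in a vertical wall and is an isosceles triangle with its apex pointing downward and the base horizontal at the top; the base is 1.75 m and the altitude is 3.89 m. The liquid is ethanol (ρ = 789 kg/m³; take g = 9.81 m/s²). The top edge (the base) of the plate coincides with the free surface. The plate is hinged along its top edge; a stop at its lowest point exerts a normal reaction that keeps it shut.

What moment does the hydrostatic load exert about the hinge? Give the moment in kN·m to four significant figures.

M ≈ 66.44 kN·m

γ = ρg = 789 × 9.81 / 1000 = 7.74009 kN/m³.
With the apex down, the centroid sits h/3 = 3.89/3 = 1.29667 m below the base (the top edge), so the centroid depth is h_c = 1.29667 m.
A = ½ × 1.75 × 3.89 = 3.40375 m².
Resultant F = γ·h_c·A = 7.74009 × 1.29667 × 3.40375 = 34.1612 kN.
I_c = b·h³/36 = 1.75 × 3.89³/36 = 2.86144 m⁴.
Centre of pressure: y_p = y_c + I_c/(y_c·A) = 1.29667 + 2.86144/(1.29667 × 3.40375) = 1.29667 + 0.648332 = 1.945 m along the plane.
The resultant acts 1.29667 + 0.648332 = 1.945 m (along the plate) below the hinge at the top edge, so the moment about the hinge is M = F × 1.945 = 34.1612 × 1.945 = 66.4435 kN·m.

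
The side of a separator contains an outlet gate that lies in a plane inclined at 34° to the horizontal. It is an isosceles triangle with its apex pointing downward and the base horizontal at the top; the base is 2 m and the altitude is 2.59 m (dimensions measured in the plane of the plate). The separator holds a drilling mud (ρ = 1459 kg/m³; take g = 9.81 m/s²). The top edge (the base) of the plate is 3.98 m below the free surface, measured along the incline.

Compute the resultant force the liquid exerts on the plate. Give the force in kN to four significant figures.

F ≈ 100.4 kN

γ = ρg = 1459 × 9.81 / 1000 = 14.31279 kN/m³.
Let θ = 34° be the plate's angle to the horizontal; measure y along the incline from where the plane meets the free surface. Vertical depth h = y·sinθ with sinθ = 0.559193.
With the apex down, the centroid sits h/3 = 2.59/3 = 0.863333 m below the base (the top edge), so y_c = 3.98 + 0.863333 = 4.84333 m and h_c = 4.84333 × 0.559193 = 2.70836 m.
A = ½ × 2 × 2.59 = 2.59 m².
Resultant F = γ·h_c·A = 14.31279 × 2.70836 × 2.59 = 100.399 kN.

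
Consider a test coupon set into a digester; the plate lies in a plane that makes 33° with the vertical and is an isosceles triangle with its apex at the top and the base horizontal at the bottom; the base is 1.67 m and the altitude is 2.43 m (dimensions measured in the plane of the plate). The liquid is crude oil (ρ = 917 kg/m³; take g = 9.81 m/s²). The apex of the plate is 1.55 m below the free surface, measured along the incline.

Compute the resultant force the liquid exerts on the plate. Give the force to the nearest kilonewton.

F ≈ 49 kN

γ = ρg = 917 × 9.81 / 1000 = 8.99577 kN/m³.
The plate makes 33° with the vertical, i.e. θ = 90° − 33° = 57° to the horizontal. Measuring y along the incline from the free-surface line, vertical depth h = y·sinθ with sinθ = 0.838671.
With the apex up, the centroid sits 2h/3 = 2 × 2.43/3 = 1.62 m below the apex, so y_c = 1.55 + 1.62 = 3.17 m and h_c = 3.17 × 0.838671 = 2.65859 m.
A = ½ × 1.67 × 2.43 = 2.02905 m².
Resultant F = γ·h_c·A = 8.99577 × 2.65859 × 2.02905 = 48.5269 kN.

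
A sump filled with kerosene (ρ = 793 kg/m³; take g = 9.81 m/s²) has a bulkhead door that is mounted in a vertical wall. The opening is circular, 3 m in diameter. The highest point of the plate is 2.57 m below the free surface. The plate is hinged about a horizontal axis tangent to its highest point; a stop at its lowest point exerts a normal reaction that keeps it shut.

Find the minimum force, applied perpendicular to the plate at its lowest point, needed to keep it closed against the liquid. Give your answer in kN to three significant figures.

P ≈ 122 kN

γ = ρg = 793 × 9.81 / 1000 = 7.77933 kN/m³.
The centroid is at the centre, 1.5 m below the top of the plate, so the centroid depth is h_c = 2.57 + 1.5 = 4.07 m.
A = π(1.5)² = 7.06858 m².
Resultant F = γ·h_c·A = 7.77933 × 4.07 × 7.06858 = 223.804 kN.
I_c = πr⁴/4 = π × 1.5⁴/4 = 3.97608 m⁴.
Centre of pressure: y_p = y_c + I_c/(y_c·A) = 4.07 + 3.97608/(4.07 × 7.06858) = 4.07 + 0.138207 = 4.20821 m along the plane.
The resultant acts 1.5 + 0.138207 = 1.63821 m (along the plate) below the hinge at the top edge, so the moment about the hinge is M = F × 1.63821 = 223.804 × 1.63821 = 366.638 kN·m.
A normal force at the bottom, 3 m from the hinge, must supply this moment: P = 366.638/3 = 122.213 kN.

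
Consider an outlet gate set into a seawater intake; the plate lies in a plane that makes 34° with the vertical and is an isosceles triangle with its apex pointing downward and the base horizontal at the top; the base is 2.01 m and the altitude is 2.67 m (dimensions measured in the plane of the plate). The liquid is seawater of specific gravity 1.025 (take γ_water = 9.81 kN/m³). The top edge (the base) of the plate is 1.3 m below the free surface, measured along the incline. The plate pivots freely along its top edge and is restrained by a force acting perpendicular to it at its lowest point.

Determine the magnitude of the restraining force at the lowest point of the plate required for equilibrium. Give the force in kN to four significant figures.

γ = 1.025 × 9.81 = 10.05525 kN/m³.
The plate makes 34° with the vertical, i.e. θ = 90° − 34° = 56° to the horizontal. Measuring y along the incline from the free-surface line, vertical depth h = y·sinθ with sinθ = 0.829038.
With the apex down, the centroid sits h/3 = 2.67/3 = 0.89 m below the base (the top edge), so y_c = 1.3 + 0.89 = 2.19 m and h_c = 2.19 × 0.829038 = 1.81559 m.
A = ½ × 2.01 × 2.67 = 2.68335 m².
Resultant F = γ·h_c·A = 10.05525 × 1.81559 × 2.68335 = 48.9878 kN.
I_c = b·h³/36 = 2.01 × 2.67³/36 = 1.06274 m⁴.
Centre of pressure: y_p = y_c + I_c/(y_c·A) = 2.19 + 1.06274/(2.19 × 2.68335) = 2.19 + 0.180845 = 2.37085 m along the plane.
The resultant acts 0.89 + 0.180845 = 1.07085 m (along the plate) below the hinge at the top edge, so the moment about the hinge is M = F × 1.07085 = 48.9878 × 1.07085 = 52.4586 kN·m.
A normal force at the bottom, 2.67 m from the hinge, must supply this moment: P = 52.4586/2.67 = 19.6474 kN.

P ≈ 19.65 kN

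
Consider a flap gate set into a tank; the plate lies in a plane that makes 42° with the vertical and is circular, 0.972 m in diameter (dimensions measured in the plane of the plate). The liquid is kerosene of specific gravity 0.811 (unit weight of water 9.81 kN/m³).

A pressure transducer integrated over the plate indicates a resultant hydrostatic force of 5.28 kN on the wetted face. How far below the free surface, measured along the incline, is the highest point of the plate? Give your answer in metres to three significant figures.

γ = 0.811 × 9.81 = 7.95591 kN/m³.
A = π(0.486)² = 0.742032 m².
From F = γ·h_c·A, the centroid depth is h_c = 5.28/(7.95591 × 0.742032) = 0.894379 m.
The plate makes 42° with the vertical, i.e. θ = 90° − 42° = 48° to the horizontal. Measuring y along the incline from the free-surface line, vertical depth h = y·sinθ with sinθ = 0.743145.
Along the incline, y_c = h_c/sinθ = 0.894379/0.743145 = 1.20351 m.
The centroid is at the centre, 0.486 m below the top of the plate, so the highest point sits at y_top = 1.20351 − 0.486 = 0.71751 m along the incline.

y_top ≈ 0.718 m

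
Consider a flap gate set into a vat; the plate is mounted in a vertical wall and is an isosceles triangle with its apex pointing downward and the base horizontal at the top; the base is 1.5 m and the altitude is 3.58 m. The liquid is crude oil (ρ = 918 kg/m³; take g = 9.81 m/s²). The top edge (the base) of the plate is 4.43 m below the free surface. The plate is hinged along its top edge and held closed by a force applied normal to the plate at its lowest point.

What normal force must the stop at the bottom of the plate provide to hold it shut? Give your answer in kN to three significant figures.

γ = ρg = 918 × 9.81 / 1000 = 9.00558 kN/m³.
With the apex down, the centroid sits h/3 = 3.58/3 = 1.19333 m below the base (the top edge), so the centroid depth is h_c = 4.43 + 1.19333 = 5.62333 m.
A = ½ × 1.5 × 3.58 = 2.685 m².
Resultant F = γ·h_c·A = 9.00558 × 5.62333 × 2.685 = 135.972 kN.
I_c = b·h³/36 = 1.5 × 3.58³/36 = 1.91178 m⁴.
Centre of pressure: y_p = y_c + I_c/(y_c·A) = 5.62333 + 1.91178/(5.62333 × 2.685) = 5.62333 + 0.126619 = 5.74995 m along the plane.
The resultant acts 1.19333 + 0.126619 = 1.31995 m (along the plate) below the hinge at the top edge, so the moment about the hinge is M = F × 1.31995 = 135.972 × 1.31995 = 179.476 kN·m.
A normal force at the bottom, 3.58 m from the hinge, must supply this moment: P = 179.476/3.58 = 50.133 kN.

P ≈ 50.1 kN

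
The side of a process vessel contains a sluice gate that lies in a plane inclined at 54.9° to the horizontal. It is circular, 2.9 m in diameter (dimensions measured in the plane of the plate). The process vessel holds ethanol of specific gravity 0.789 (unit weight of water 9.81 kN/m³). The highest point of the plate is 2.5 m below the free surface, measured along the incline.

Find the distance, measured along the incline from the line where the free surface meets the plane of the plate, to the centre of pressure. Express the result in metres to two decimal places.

γ = 0.789 × 9.81 = 7.74009 kN/m³.
Let θ = 54.9° be the plate's angle to the horizontal; measure y along the incline from where the plane meets the free surface. Vertical depth h = y·sinθ with sinθ = 0.818150.
The centroid is at the centre, 1.45 m below the top of the plate, so y_c = 2.5 + 1.45 = 3.95 m and h_c = 3.95 × 0.818150 = 3.23169 m.
A = π(1.45)² = 6.6052 m².
Resultant F = γ·h_c·A = 7.74009 × 3.23169 × 6.6052 = 165.22 kN.
I_c = πr⁴/4 = π × 1.45⁴/4 = 3.47186 m⁴.
Centre of pressure: y_p = y_c + I_c/(y_c·A) = 3.95 + 3.47186/(3.95 × 6.6052) = 3.95 + 0.13307 = 4.08307 m along the plane.

y_p = 4.08 m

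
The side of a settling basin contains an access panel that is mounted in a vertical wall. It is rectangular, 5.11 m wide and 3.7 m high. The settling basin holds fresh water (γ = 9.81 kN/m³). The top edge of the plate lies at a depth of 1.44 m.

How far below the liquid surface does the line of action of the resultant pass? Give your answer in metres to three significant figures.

γ = 9.81 kN/m³.
The centroid lies 3.7/2 = 1.85 m below the top edge, so the centroid depth is h_c = 1.44 + 1.85 = 3.29 m.
A = 5.11 × 3.7 = 18.907 m².
Resultant F = γ·h_c·A = 9.81 × 3.29 × 18.907 = 610.222 kN.
I_c = b·h³/12 = 5.11 × 3.7³/12 = 21.5697 m⁴.
Centre of pressure: y_p = y_c + I_c/(y_c·A) = 3.29 + 21.5697/(3.29 × 18.907) = 3.29 + 0.346757 = 3.63676 m along the plane.

h_p = 3.64 m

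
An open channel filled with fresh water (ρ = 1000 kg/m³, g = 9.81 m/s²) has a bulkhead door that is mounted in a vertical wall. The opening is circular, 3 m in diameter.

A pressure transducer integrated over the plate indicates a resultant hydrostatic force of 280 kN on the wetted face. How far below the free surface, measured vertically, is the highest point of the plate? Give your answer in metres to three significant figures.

γ = ρg = 1000 × 9.81 = 9810 N/m³ = 9.81 kN/m³.
A = π(1.5)² = 7.06858 m².
From F = γ·h_c·A, the centroid depth is h_c = 280/(9.81 × 7.06858) = 4.03791 m.
The centroid is at the centre, 1.5 m below the top of the plate, so the highest point sits at h_top = 4.03791 − 1.5 = 2.53791 m below the surface.

d_top ≈ 2.54 m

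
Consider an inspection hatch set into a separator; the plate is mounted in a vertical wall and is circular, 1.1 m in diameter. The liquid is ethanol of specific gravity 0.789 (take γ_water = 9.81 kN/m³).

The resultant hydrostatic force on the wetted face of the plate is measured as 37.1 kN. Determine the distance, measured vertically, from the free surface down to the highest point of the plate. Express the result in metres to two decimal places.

γ = 0.789 × 9.81 = 7.74009 kN/m³.
A = π(0.55)² = 0.950332 m².
From F = γ·h_c·A, the centroid depth is h_c = 37.1/(7.74009 × 0.950332) = 5.04374 m.
The centroid is at the centre, 0.55 m below the top of the plate, so the highest point sits at h_top = 5.04374 − 0.55 = 4.49374 m below the surface.

d_top ≈ 4.49 m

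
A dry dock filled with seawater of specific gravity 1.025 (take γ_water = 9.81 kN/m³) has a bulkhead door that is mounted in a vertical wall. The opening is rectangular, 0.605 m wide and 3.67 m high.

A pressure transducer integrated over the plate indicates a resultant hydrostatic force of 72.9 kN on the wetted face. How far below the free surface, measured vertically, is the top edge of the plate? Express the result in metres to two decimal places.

γ = 1.025 × 9.81 = 10.05525 kN/m³.
A = 0.605 × 3.67 = 2.22035 m².
From F = γ·h_c·A, the centroid depth is h_c = 72.9/(10.05525 × 2.22035) = 3.26523 m.
The centroid lies 3.67/2 = 1.835 m below the top edge, so the top edge sits at h_top = 3.26523 − 1.835 = 1.43023 m below the surface.

d_top ≈ 1.43 m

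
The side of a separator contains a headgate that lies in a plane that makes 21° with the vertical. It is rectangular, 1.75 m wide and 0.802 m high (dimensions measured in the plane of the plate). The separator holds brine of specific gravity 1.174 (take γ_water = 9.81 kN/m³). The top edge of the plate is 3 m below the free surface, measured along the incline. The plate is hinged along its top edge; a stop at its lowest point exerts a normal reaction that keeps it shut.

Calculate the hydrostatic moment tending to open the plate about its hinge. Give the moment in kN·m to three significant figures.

M ≈ 21.4 kN·m

γ = 1.174 × 9.81 = 11.51694 kN/m³.
The plate makes 21° with the vertical, i.e. θ = 90° − 21° = 69° to the horizontal. Measuring y along the incline from the free-surface line, vertical depth h = y·sinθ with sinθ = 0.933580.
The centroid lies 0.802/2 = 0.401 m below the top edge, so y_c = 3 + 0.401 = 3.401 m and h_c = 3.401 × 0.933580 = 3.17511 m.
A = 1.75 × 0.802 = 1.4035 m².
Resultant F = γ·h_c·A = 11.51694 × 3.17511 × 1.4035 = 51.3226 kN.
I_c = b·h³/12 = 1.75 × 0.802³/12 = 0.0752281 m⁴.
Centre of pressure: y_p = y_c + I_c/(y_c·A) = 3.401 + 0.0752281/(3.401 × 1.4035) = 3.401 + 0.0157602 = 3.41676 m along the plane.
The resultant acts 0.401 + 0.0157602 = 0.41676 m (along the plate) below the hinge at the top edge, so the moment about the hinge is M = F × 0.41676 = 51.3226 × 0.41676 = 21.3892 kN·m.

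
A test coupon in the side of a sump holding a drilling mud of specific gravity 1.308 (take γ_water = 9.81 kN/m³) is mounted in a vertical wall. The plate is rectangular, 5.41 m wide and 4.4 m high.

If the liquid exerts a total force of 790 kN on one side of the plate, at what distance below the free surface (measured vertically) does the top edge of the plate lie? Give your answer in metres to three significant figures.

γ = 1.308 × 9.81 = 12.83148 kN/m³.
A = 5.41 × 4.4 = 23.804 m².
From F = γ·h_c·A, the centroid depth is h_c = 790/(12.83148 × 23.804) = 2.58643 m.
The centroid lies 4.4/2 = 2.2 m below the top edge, so the top edge sits at h_top = 2.58643 − 2.2 = 0.38643 m below the surface.

d_top ≈ 0.386 m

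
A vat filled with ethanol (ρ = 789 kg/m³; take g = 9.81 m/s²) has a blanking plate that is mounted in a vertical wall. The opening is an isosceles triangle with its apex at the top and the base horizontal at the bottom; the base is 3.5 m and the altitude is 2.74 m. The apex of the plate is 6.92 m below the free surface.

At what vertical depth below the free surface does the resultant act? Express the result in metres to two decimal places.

h_p = 8.79 m

γ = ρg = 789 × 9.81 / 1000 = 7.74009 kN/m³.
With the apex up, the centroid sits 2h/3 = 2 × 2.74/3 = 1.82667 m below the apex, so the centroid depth is h_c = 6.92 + 1.82667 = 8.74667 m.
A = ½ × 3.5 × 2.74 = 4.795 m².
Resultant F = γ·h_c·A = 7.74009 × 8.74667 × 4.795 = 324.622 kN.
I_c = b·h³/36 = 3.5 × 2.74³/36 = 1.99994 m⁴.
Centre of pressure: y_p = y_c + I_c/(y_c·A) = 8.74667 + 1.99994/(8.74667 × 4.795) = 8.74667 + 0.0476854 = 8.79436 m along the plane.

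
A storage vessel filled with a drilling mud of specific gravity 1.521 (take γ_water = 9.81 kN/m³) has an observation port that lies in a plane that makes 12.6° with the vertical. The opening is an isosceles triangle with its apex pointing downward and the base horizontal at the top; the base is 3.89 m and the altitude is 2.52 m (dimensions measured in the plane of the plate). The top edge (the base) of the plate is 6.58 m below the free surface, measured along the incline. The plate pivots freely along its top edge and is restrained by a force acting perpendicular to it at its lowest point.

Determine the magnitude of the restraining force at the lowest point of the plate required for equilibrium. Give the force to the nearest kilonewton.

P ≈ 187 kN

γ = 1.521 × 9.81 = 14.92101 kN/m³.
The plate makes 12.6° with the vertical, i.e. θ = 90° − 12.6° = 77.4° to the horizontal. Measuring y along the incline from the free-surface line, vertical depth h = y·sinθ with sinθ = 0.975917.
With the apex down, the centroid sits h/3 = 2.52/3 = 0.84 m below the base (the top edge), so y_c = 6.58 + 0.84 = 7.42 m and h_c = 7.42 × 0.975917 = 7.2413 m.
A = ½ × 3.89 × 2.52 = 4.9014 m².
Resultant F = γ·h_c·A = 14.92101 × 7.2413 × 4.9014 = 529.584 kN.
I_c = b·h³/36 = 3.89 × 2.52³/36 = 1.72921 m⁴.
Centre of pressure: y_p = y_c + I_c/(y_c·A) = 7.42 + 1.72921/(7.42 × 4.9014) = 7.42 + 0.0475471 = 7.46755 m along the plane.
The resultant acts 0.84 + 0.0475471 = 0.887547 m (along the plate) below the hinge at the top edge, so the moment about the hinge is M = F × 0.887547 = 529.584 × 0.887547 = 470.031 kN·m.
A normal force at the bottom, 2.52 m from the hinge, must supply this moment: P = 470.031/2.52 = 186.52 kN.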